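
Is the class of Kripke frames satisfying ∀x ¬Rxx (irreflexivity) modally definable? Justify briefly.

Modal frame validity is preserved under surjective bounded morphisms.
The 4-cycle (worlds a,b,c,d with a→b→c→d→a) is irreflexive, and the map sending every world to a single reflexive point • is a surjective bounded morphism (forth: every edge maps to (•,•); back: every world has a successor). So any modal formula valid on the 4-cycle is also valid on the reflexive point, which is not irreflexive.
So the class is not modally definable.

Not definable by any modal formula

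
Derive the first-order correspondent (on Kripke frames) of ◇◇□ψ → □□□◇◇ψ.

∀x ∀y ∀z ((xR²y ∧ xR³z) → ∃w (yRw ∧ zR²w))

This is a Sahlqvist (Geach-type) schema ◇^2□^1ψ → □^3◇^2ψ.
First-order correspondent: ∀x ∀y ∀z ((xR²y ∧ xR³z) → ∃w (yRw ∧ zR²w)).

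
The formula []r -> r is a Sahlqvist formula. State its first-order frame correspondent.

Suppose □r→r is valid. At any x set V(r)={w : Rxw}. Then □r holds at x, so r holds at x, i.e. Rxx.
Conversely, on a frame with reflexivity the schema holds at every world under every valuation.
Frame condition: forall x Rxx.

reflexivity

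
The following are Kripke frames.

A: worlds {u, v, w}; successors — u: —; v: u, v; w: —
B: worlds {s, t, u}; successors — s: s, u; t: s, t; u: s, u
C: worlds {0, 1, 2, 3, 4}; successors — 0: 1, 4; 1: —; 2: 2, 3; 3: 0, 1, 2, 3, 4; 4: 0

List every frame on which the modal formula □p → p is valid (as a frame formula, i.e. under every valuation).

B

The schema corresponds to reflexivity: ∀x Rxx.
A: fails — world u does not see itself.
B: ✓.
C: fails — world 0 does not see itself.
Valid on: B.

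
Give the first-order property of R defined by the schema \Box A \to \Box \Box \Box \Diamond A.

\forall x \forall z (x R^3 z \to \exists w (xRw \wedge zRw))

This is a Sahlqvist (Geach-type) schema ◇^0□^1A → □^3◇^1A.
Minimal-valuation argument: fix x; take any y with xR^0y and any z with xR^3z. Set V(A) to the set of worlds R-reachable from y in exactly 1 step. Then □^1A holds at y, so the antecedent holds at x; validity forces ◇^1A at z, giving a w with zR^1w and yR^1w.
First-order correspondent: \forall x \forall z (x R^3 z \to \exists w (xRw \wedge zRw)).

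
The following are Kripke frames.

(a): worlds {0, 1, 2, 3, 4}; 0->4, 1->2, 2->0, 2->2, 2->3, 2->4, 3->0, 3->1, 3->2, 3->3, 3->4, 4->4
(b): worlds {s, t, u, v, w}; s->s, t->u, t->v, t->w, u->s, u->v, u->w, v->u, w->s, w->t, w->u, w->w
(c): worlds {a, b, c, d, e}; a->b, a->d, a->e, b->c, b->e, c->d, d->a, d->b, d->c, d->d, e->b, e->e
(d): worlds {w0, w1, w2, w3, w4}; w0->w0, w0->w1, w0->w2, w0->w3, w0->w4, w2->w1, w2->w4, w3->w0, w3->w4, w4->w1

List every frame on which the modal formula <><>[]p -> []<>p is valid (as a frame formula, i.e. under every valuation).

The schema corresponds to a generalized confluence (Geach) condition: forall x forall y forall z ((x R^2 y & xRz) -> exists w (yRw & zRw)).
(a): fails — 2R²1, 2R0 but no w with 1Rw and 0Rw.
(b): fails — tR²s, tRv but no w* with sRw* and vRw*.
(c): fails — aR²c, aRb but no w with cRw and bRw.
(d): fails — w0R²w0, w0Rw1 but no w with w0Rw and w1Rw.

none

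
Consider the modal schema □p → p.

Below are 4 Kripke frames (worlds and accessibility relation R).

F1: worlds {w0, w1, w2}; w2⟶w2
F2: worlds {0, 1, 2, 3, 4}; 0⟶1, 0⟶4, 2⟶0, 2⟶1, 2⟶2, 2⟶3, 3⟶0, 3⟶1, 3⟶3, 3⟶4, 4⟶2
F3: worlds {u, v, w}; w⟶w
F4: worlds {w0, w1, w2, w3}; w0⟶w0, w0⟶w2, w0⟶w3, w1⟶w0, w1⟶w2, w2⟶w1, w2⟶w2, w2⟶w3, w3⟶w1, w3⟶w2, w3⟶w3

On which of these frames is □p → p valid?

The schema corresponds to reflexivity: ∀x Rxx.
F1: fails — world w0 does not see itself.
F2: fails — world 0 does not see itself.
F3: fails — world u does not see itself.
F4: fails — world w1 does not see itself.
Valid on no frame.

none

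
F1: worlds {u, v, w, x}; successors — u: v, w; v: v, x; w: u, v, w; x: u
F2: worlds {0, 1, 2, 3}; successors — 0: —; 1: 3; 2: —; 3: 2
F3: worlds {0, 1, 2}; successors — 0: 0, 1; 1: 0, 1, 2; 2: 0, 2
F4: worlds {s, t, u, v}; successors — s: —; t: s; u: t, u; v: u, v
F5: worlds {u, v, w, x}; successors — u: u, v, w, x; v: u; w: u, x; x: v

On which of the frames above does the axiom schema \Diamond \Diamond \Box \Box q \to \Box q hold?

This is the axiom for a generalized confluence (Geach) condition; its first-order frame correspondent is \forall x \forall y \forall z ((x R^2 y \wedge xRz) \to \exists w (y R^2 w \wedge z = w)).
F1: fails — uR²v, uRw but no t with vR²t and w=t.
F2: fails — 1R²2, 1R3 but no w with 2R²w and 3=w.
F3: holds.
F4: fails — uR²s, uRt but no w with sR²w and t=w.
F5: fails — uR²x, uRv but no t with xR²t and v=t.
Valid on: F3.

F3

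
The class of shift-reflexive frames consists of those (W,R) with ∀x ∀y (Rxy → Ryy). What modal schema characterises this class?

□(□q → q)

This is shift-reflexivity; the standard corresponding axiom is T□: □(□q → q).
Suppose □(□q→q) is valid. Take Rxy and set V(q)={w : Ryw}. Then at y, □q holds; since □(□q→q) at x, □q→q at y, so q at y, i.e. Ryy.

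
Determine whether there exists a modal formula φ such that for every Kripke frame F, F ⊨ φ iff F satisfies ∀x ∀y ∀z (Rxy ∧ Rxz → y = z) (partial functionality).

This is a Sahlqvist condition; the CD axiom ◇p → □p defines it.
Suppose ◇p→□p is valid. Take Rxy, Rxz and set V(p)={y}. Then ◇p at x, so □p at x, so p at z, i.e. z=y.

Yes, by ◇p → □p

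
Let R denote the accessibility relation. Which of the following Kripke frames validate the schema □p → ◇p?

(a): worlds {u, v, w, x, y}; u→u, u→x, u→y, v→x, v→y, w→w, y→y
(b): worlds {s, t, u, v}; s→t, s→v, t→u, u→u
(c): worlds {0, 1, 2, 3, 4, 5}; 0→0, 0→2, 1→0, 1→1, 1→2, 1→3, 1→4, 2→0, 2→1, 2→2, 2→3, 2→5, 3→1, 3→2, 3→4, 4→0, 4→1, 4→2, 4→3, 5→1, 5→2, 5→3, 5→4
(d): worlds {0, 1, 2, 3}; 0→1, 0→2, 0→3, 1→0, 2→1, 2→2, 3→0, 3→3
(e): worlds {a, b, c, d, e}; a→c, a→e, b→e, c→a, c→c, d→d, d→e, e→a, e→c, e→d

This is the axiom for seriality; its first-order frame correspondent is ∀x ∃y Rxy.
(a): fails — world x has no successor.
(b): fails — world v has no successor.
(c): condition met.
(d): condition met.
(e): condition met.

(c), (d), (e)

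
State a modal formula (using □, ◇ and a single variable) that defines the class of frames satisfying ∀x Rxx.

This is reflexivity; the standard corresponding axiom is T: □s → s.
Suppose □s→s is valid. At any x set V(s)={w : Rxw}. Then □s holds at x, so s holds at x, i.e. Rxx.

□s → s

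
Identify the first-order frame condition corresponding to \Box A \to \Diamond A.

Seriality

This schema is the D axiom.
Its frame correspondent is seriality — \forall x \exists y Rxy.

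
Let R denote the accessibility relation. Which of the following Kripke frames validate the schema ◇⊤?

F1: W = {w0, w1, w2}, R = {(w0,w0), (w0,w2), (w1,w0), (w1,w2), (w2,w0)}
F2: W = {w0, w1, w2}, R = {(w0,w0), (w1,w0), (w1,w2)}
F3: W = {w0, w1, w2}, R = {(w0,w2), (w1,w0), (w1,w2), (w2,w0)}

F1, F3

Frame correspondent (Sahlqvist): ∀x ∃y Rxy — i.e. seriality.
F1: satisfies the condition.
F2: fails — world w2 has no successor.
F3: satisfies the condition.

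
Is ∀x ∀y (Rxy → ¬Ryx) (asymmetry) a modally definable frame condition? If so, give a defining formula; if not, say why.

Any modally definable frame class is closed under surjective bounded morphisms.
The 5-cycle (worlds s,t,u,v,w with s→t→u→v→w→s) is asymmetric. Mapping every world to a single reflexive point • is a surjective bounded morphism, and the reflexive point is not asymmetric (R•• but asymmetry requires ¬R••).
So the class is not modally definable.

Not modally definable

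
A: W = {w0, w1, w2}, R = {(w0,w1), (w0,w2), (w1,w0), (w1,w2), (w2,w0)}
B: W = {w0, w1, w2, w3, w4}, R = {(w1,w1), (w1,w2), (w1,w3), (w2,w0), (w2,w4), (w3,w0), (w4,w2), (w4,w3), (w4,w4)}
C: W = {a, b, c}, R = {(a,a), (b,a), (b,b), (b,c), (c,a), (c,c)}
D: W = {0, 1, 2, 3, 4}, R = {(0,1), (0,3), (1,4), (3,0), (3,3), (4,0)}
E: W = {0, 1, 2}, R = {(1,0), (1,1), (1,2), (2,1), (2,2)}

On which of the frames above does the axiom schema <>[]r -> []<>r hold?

Frame correspondent (Sahlqvist): forall x forall y forall z (Rxy & Rxz -> exists w (Ryw & Rzw)) — i.e. convergence.
A: fails — Rw1w2 and Rw1w0 but w2 and w0 have no common successor.
B: fails — Rw1w2 and Rw1w1 but w2 and w1 have no common successor.
C: holds.
D: fails — R01 and R03 but 1 and 3 have no common successor.
E: fails — R10 and R10 but 0 and 0 have no common successor.
Valid on: C.

C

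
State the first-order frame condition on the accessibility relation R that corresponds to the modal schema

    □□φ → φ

This is a Sahlqvist (Geach-type) schema ◇^0□^2φ → □^0◇^0φ.
Minimal-valuation argument: fix x; take any y with xR^0y and any z with xR^0z. Set V(φ) to the set of worlds R-reachable from y in exactly 2 steps. Then □^2φ holds at y, so the antecedent holds at x; validity forces ◇^0φ at z, giving a w with zR^0w and yR^2w.
First-order correspondent: ∀x ∃w (xR²w ∧ x = w).

∀x ∃w (xR²w ∧ x = w)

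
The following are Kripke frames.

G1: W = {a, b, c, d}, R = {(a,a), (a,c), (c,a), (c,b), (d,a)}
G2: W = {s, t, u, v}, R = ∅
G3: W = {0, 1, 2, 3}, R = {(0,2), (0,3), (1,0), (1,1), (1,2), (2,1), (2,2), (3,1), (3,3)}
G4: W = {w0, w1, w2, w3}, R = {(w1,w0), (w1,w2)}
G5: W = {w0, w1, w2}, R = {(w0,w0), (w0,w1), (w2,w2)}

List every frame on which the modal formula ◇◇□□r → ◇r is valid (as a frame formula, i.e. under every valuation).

The schema corresponds to a generalized confluence (Geach) condition: ∀x ∀y (xR²y → ∃w (yR²w ∧ xRw)).
G1: fails — aR²b but no w with bR²w and aRw.
G2: condition met.
G3: condition met.
G4: condition met.
G5: fails — w0R²w1 but no w with w1R²w and w0Rw.
Valid on: G2, G3, G4.

G2, G3, G4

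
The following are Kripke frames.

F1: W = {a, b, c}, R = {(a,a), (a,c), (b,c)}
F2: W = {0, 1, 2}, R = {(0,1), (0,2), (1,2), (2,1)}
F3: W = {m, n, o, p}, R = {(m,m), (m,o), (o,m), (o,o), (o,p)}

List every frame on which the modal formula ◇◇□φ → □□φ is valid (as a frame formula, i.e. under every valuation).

The schema corresponds to a generalized confluence (Geach) condition: ∀x ∀y ∀z ((xR²y ∧ xR²z) → ∃w (yRw ∧ z = w)).
F1: fails — aR²c, aR²a but no w with cRw and a=w.
F2: fails — 0R²1, 0R²1 but no w with 1Rw and 1=w.
F3: fails — mR²m, mR²p but no w with mRw and p=w.
Valid on no frame.

none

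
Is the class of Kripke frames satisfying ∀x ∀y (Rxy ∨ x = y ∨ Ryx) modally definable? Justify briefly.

No — not modally definable

Modal frame validity is preserved under disjoint unions.
Take 4 disjoint single-world reflexive frames: each is trivially connected, but their disjoint union has 4 worlds with no edge between distinct components, so it is not connected.
So the class is not modally definable.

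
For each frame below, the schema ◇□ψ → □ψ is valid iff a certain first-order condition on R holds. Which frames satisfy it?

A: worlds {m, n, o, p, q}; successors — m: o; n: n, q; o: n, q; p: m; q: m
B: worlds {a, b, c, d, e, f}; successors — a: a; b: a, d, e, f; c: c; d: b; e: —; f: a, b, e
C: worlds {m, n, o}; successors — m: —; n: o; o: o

The schema corresponds to the Euclidean property: ∀x ∀y ∀z (Rxy ∧ Rxz → Ryz).
A: fails — Rmo and Rmo but not Roo.
B: fails — Rbf and Rbf but not Rff.
C: ✓.

C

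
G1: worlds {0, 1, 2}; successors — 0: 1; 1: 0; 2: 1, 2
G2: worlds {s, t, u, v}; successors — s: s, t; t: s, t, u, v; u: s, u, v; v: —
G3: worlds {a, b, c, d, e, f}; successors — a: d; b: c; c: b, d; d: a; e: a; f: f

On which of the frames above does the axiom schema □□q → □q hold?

Frame correspondent (Sahlqvist): ∀x ∀y (Rxy → ∃z (Rxz ∧ Rzy)) — i.e. density.
G1: fails — R01 but no z with R0z and Rz1.
G2: ✓.
G3: fails — Rbc but no z with Rbz and Rzc.
Valid on: G2.

G2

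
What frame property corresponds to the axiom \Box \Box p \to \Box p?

Density

This is the C4 axiom.
It corresponds to density: \forall x \forall y (Rxy \to \exists z (Rxz \wedge Rzy)).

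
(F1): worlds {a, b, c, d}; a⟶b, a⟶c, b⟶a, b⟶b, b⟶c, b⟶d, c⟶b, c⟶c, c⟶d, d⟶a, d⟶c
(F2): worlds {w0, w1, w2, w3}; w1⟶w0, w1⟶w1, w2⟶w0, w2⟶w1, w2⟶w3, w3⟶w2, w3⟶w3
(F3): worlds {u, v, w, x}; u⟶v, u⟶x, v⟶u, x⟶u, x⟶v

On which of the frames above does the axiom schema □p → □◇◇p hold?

The schema corresponds to a generalized confluence (Geach) condition: ∀x ∀z (xRz → ∃w (xRw ∧ zR²w)).
(F1): satisfies the condition.
(F2): fails — w1Rw0 but no w with w1Rw and w0R²w.
(F3): satisfies the condition.
Valid on: (F1), (F3).

(F1), (F3)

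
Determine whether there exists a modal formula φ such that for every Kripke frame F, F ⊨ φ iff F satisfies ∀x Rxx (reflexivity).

The condition is reflexivity. A defining modal formula is □p → p.
Suppose □p→p is valid. At any x set V(p)={w : Rxw}. Then □p holds at x, so p holds at x, i.e. Rxx.

Yes — defined by □p → p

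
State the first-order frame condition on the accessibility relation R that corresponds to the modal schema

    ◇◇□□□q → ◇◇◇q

∀x ∀y (xR²y → ∃w (yR³w ∧ xR³w))

This is a Sahlqvist (Geach-type) schema ◇^2□^3q → □^0◇^3q.
First-order correspondent: ∀x ∀y (xR²y → ∃w (yR³w ∧ xR³w)).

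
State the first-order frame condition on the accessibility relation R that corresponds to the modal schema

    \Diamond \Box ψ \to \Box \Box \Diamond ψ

\forall x \forall y \forall z ((xRy \wedge x R^2 z) \to \exists w (yRw \wedge zRw))

This is a Sahlqvist (Geach-type) schema ◇^1□^1ψ → □^2◇^1ψ.
Minimal-valuation argument: fix x; take any y with xR^1y and any z with xR^2z. Set V(ψ) to the set of worlds R-reachable from y in exactly 1 step. Then □^1ψ holds at y, so the antecedent holds at x; validity forces ◇^1ψ at z, giving a w with zR^1w and yR^1w.
First-order correspondent: \forall x \forall y \forall z ((xRy \wedge x R^2 z) \to \exists w (yRw \wedge zRw)).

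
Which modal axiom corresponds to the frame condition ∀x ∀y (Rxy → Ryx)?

ψ → □◇ψ

This is symmetry; the standard corresponding axiom is B: ψ → □◇ψ.
Suppose ψ→□◇ψ is valid. Take Rxy and set V(ψ)={x}. Then ψ at x, so □◇ψ at x, so ◇ψ at y, so some z with Ryz has ψ; z=x, i.e. Ryx.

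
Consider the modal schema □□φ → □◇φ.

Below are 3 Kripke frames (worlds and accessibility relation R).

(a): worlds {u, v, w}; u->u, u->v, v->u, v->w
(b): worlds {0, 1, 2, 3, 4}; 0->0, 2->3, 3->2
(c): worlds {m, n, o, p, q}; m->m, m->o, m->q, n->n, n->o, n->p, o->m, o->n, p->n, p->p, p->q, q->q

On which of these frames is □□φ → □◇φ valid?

(b), (c)

Frame correspondent (Sahlqvist): ∀x ∀z (xRz → ∃w (xR²w ∧ zRw)) — i.e. a generalized confluence (Geach) condition.
(a): fails — vRw but no t with vR²t and wRt.
(b): ✓.
(c): ✓.
Valid on: (b), (c).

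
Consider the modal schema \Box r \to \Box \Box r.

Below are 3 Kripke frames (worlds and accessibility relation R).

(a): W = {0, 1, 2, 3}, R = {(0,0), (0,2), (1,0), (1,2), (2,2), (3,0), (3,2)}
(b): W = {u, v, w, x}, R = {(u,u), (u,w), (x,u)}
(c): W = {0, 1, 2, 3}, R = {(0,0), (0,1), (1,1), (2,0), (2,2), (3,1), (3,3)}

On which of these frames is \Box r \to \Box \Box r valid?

(a)

Frame correspondent (Sahlqvist): \forall x \forall y \forall z (Rxy \wedge Ryz \to Rxz) — i.e. transitivity.
(a): condition met.
(b): fails — Rxu and Ruw but not Rxw.
(c): fails — R20 and R01 but not R21.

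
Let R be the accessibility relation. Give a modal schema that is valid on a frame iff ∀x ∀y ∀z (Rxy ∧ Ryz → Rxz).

□p → □□p

A defining formula is □p → □□p (the 4 axiom).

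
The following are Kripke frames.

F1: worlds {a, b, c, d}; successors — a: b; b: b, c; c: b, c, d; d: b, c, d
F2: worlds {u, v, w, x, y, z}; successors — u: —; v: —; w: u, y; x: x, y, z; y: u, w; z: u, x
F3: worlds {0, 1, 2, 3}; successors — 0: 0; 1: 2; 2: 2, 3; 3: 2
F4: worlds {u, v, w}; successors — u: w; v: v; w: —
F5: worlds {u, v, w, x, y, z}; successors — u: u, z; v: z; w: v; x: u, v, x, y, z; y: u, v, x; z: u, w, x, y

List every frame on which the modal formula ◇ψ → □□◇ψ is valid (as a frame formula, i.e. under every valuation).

F4

This is the axiom for a generalized confluence (Geach) condition; its first-order frame correspondent is ∀x ∀y ∀z ((xRy ∧ xR²z) → ∃w (y = w ∧ zRw)).
F1: fails — cRd, cR²b but no w with d=w and bRw.
F2: fails — wRu, wR²u but no t with u=t and uRt.
F3: fails — 2R3, 2R²3 but no w with 3=w and 3Rw.
F4: condition met.
F5: fails — uRu, uR²w but no t with u=t and wRt.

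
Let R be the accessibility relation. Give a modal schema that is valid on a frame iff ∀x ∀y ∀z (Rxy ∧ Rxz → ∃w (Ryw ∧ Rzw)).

◇□r → □◇r

A defining formula is ◇□r → □◇r (the .2 axiom).
Suppose ◇□r→□◇r is valid. Take Rxy, Rxz and set V(r)={w : Ryw}. Then □r at y so ◇□r at x, so □◇r at x, so ◇r at z, giving w with Rzw and Ryw.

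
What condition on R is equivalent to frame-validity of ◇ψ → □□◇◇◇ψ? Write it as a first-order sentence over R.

This is a Sahlqvist (Geach-type) schema ◇^1□^0ψ → □^2◇^3ψ.
First-order correspondent: ∀x ∀y ∀z ((xRy ∧ xR²z) → ∃w (y = w ∧ zR³w)).

∀x ∀y ∀z ((xRy ∧ xR²z) → ∃w (y = w ∧ zR³w))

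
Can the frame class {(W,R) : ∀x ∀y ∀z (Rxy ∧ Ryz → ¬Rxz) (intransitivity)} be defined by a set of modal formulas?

If a class were modally definable it would be closed under surjective bounded morphisms (Goldblatt–Thomason).
The 7-cycle (worlds a,b,c,d,e,f,g with a→b→c→d→e→f→g→a) is intransitive. Mapping every world to a single reflexive point • is a surjective bounded morphism; the reflexive point is not intransitive (R••∧R•• but R••).
Hence intransitivity is not modally definable.

Not modally definable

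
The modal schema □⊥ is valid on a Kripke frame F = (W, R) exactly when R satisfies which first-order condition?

Emptiness of R

□⊥ is valid iff no world has any successor (otherwise □⊥ fails at any world with one).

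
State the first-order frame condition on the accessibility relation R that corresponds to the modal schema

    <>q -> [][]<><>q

forall x forall y forall z ((xRy & x R^2 z) -> exists w (y = w & z R^2 w))

This is a Sahlqvist (Geach-type) schema ◇^1□^0q → □^2◇^2q.
Minimal-valuation argument: fix x; take any y with xR^1y and any z with xR^2z. Set V(q) to the set of worlds R-reachable from y in exactly 0 steps. Then □^0q holds at y, so the antecedent holds at x; validity forces ◇^2q at z, giving a w with zR^2w and yR^0w.
First-order correspondent: forall x forall y forall z ((xRy & x R^2 z) -> exists w (y = w & z R^2 w)).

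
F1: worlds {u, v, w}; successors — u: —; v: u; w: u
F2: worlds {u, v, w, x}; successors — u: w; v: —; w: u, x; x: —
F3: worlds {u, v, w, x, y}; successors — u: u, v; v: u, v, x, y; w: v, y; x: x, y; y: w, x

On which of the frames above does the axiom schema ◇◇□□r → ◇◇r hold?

Frame correspondent (Sahlqvist): ∀x ∀y (xR²y → ∃w (yR²w ∧ xR²w)) — i.e. a generalized confluence (Geach) condition.
F1: condition met.
F2: fails — uR²x but no t with xR²t and uR²t.
F3: condition met.
Valid on: F1, F3.

F1, F3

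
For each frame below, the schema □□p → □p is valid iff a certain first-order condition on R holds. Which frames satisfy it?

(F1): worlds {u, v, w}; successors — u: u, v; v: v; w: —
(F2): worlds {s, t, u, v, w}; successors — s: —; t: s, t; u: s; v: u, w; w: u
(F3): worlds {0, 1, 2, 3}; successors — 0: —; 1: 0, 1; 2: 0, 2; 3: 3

This is the axiom for density; its first-order frame correspondent is ∀x ∀y (Rxy → ∃z (Rxz ∧ Rzy)).
(F1): satisfies the condition.
(F2): fails — Rwu but no z with Rwz and Rzu.
(F3): satisfies the condition.
Valid on: (F1), (F3).

(F1), (F3)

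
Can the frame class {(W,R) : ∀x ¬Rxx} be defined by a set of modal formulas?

Any modally definable frame class is closed under surjective bounded morphisms.
The 4-cycle (worlds w0,w1,w2,w3 with w0→w1→w2→w3→w0) is irreflexive, and the map sending every world to a single reflexive point • is a surjective bounded morphism (forth: every edge maps to (•,•); back: every world has a successor). So any modal formula valid on the 4-cycle is also valid on the reflexive point, which is not irreflexive.
So the class is not modally definable.

No — not modally definable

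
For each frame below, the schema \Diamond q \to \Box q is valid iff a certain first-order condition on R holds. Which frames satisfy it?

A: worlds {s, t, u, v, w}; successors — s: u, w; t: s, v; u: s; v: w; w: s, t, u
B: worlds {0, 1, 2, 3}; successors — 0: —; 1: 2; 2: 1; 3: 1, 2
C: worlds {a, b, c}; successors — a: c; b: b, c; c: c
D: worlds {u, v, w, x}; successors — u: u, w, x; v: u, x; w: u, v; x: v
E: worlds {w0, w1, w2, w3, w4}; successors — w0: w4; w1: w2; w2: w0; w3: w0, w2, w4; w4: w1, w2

This is the axiom for partial functionality; its first-order frame correspondent is \forall x \forall y \forall z (Rxy \wedge Rxz \to y = z).
A: fails — s sees both u and w.
B: fails — 3 sees both 1 and 2.
C: fails — b sees both b and c.
D: fails — u sees both u and w.
E: fails — w3 sees both w0 and w2.
Valid on no frame.

none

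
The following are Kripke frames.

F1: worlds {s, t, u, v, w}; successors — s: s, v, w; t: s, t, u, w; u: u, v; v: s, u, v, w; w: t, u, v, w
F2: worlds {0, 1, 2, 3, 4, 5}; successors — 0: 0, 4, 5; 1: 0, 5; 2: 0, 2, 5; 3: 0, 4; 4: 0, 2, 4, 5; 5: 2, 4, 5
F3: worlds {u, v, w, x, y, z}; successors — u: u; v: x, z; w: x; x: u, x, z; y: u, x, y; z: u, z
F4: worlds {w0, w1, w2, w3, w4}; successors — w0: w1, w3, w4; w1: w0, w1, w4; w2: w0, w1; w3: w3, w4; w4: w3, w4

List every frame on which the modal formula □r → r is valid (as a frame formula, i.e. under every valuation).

The schema corresponds to reflexivity: ∀x Rxx.
F1: holds.
F2: fails — world 1 does not see itself.
F3: fails — world v does not see itself.
F4: fails — world w0 does not see itself.

F1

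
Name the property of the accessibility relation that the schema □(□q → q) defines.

Suppose □(□q→q) is valid. Take Rxy and set V(q)={w : Ryw}. Then at y, □q holds; since □(□q→q) at x, □q→q at y, so q at y, i.e. Ryy.

shift-reflexivity: ∀x ∀y (Rxy → Ryy)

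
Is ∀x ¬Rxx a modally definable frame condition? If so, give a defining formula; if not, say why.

Any modally definable frame class is closed under surjective bounded morphisms.
The 3-cycle (worlds s,t,u with s→t→u→s) is irreflexive, and the map sending every world to a single reflexive point • is a surjective bounded morphism (forth: every edge maps to (•,•); back: every world has a successor). So any modal formula valid on the 3-cycle is also valid on the reflexive point, which is not irreflexive.
Hence irreflexivity is not modally definable.

Not modally definable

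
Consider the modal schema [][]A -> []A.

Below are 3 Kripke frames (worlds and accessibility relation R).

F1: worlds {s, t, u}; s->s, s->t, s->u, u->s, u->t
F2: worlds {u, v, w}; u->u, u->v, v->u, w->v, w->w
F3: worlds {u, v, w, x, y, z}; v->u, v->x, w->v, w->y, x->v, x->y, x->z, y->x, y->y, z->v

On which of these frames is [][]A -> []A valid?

F1, F2

Frame correspondent (Sahlqvist): forall x forall y (Rxy -> exists z (Rxz & Rzy)) — i.e. density.
F1: holds.
F2: holds.
F3: fails — Rvu but no t with Rvt and Rtu.
Valid on: F1, F2.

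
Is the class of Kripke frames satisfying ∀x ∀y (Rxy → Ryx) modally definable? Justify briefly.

This is a Sahlqvist condition; the B axiom q → □◇q defines it.
Suppose q→□◇q is valid. Take Rxy and set V(q)={x}. Then q at x, so □◇q at x, so ◇q at y, so some z with Ryz has q; z=x, i.e. Ryx.

Yes — defined by q → □◇q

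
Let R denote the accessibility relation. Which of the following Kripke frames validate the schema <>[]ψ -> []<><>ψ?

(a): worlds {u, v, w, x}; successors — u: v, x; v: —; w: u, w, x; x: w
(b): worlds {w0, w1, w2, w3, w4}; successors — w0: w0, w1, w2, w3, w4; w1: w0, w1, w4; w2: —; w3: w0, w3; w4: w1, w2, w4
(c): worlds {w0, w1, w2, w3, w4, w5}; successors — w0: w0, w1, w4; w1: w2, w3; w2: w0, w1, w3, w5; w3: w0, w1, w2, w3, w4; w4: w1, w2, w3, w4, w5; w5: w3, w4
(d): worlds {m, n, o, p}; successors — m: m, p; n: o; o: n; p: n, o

The schema corresponds to a generalized confluence (Geach) condition: forall x forall y forall z ((xRy & xRz) -> exists w (yRw & z R^2 w)).
(a): fails — uRv, uRv but no t with vRt and vR²t.
(b): fails — w0Rw0, w0Rw2 but no w with w0Rw and w2R²w.
(c): holds.
(d): fails — mRm, mRp but no w with mRw and pR²w.

(c)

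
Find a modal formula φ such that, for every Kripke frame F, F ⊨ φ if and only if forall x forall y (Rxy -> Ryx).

The condition is symmetry. The B schema q → □◇q defines it.
Suppose q→□◇q is valid. Take Rxy and set V(q)={x}. Then q at x, so □◇q at x, so ◇q at y, so some z with Ryz has q; z=x, i.e. Ryx.

q → □◇q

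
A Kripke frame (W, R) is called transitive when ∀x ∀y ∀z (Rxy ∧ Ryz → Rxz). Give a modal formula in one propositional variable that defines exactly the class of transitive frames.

The condition is transitivity. The 4 schema □q → □□q defines it.
Suppose □q→□□q is valid. Take Rxy, Ryz and set V(q)={w : Rxw}. Then □q at x, so □□q at x, so □q at y, so q at z, i.e. Rxz.

□q → □□q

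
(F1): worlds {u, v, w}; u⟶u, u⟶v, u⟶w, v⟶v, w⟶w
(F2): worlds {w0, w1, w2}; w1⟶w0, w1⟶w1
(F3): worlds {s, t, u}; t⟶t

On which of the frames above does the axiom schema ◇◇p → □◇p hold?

Frame correspondent (Sahlqvist): ∀x ∀y ∀z ((xR²y ∧ xRz) → ∃w (y = w ∧ zRw)) — i.e. a generalized confluence (Geach) condition.
(F1): fails — uR²u, uRv but no t with u=t and vRt.
(F2): fails — w1R²w0, w1Rw0 but no w with w0=w and w0Rw.
(F3): condition met.
Valid on: (F3).

(F3)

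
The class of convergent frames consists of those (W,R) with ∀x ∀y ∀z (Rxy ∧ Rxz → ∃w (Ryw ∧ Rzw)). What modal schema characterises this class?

◇□s → □◇s

This is convergence; the standard corresponding axiom is .2: ◇□s → □◇s.
Suppose ◇□s→□◇s is valid. Take Rxy, Rxz and set V(s)={w : Ryw}. Then □s at y so ◇□s at x, so □◇s at x, so ◇s at z, giving w with Rzw and Ryw.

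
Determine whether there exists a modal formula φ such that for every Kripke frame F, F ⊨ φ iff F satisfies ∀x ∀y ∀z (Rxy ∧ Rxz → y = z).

Yes: it is partial functionality, defined by the CD schema ◇r → □r.
Suppose ◇r→□r is valid. Take Rxy, Rxz and set V(r)={y}. Then ◇r at x, so □r at x, so r at z, i.e. z=y.

Definable; ◇r → □r defines it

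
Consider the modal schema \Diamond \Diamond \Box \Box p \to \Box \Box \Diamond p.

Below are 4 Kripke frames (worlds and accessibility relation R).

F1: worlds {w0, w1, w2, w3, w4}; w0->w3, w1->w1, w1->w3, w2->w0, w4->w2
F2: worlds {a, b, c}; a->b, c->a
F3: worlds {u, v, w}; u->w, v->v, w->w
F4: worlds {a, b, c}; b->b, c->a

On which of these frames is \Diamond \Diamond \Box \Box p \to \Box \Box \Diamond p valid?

The schema corresponds to a generalized confluence (Geach) condition: \forall x \forall y \forall z ((x R^2 y \wedge x R^2 z) \to \exists w (y R^2 w \wedge zRw)).
F1: fails — w1R²w1, w1R²w3 but no w with w1R²w and w3Rw.
F2: fails — cR²b, cR²b but no w with bR²w and bRw.
F3: ✓.
F4: ✓.

F3, F4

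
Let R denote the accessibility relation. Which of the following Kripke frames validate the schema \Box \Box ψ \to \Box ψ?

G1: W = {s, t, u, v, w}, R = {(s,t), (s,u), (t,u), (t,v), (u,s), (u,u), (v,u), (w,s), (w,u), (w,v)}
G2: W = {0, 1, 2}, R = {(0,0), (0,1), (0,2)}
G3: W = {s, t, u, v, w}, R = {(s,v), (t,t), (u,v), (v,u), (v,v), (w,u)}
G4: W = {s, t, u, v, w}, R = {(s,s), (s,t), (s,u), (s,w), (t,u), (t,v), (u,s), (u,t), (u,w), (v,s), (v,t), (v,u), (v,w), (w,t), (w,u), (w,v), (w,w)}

G2

Frame correspondent (Sahlqvist): \forall x \forall y (Rxy \to \exists z (Rxz \wedge Rzy)) — i.e. density.
G1: fails — Rtv but no z with Rtz and Rzv.
G2: holds.
G3: fails — Rwu but no z with Rwz and Rzu.
G4: fails — Rtv but no z with Rtz and Rzv.
Valid on: G2.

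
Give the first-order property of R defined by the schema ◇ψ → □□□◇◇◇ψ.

∀x ∀y ∀z ((xRy ∧ xR³z) → ∃w (y = w ∧ zR³w))

This is a Sahlqvist (Geach-type) schema ◇^1□^0ψ → □^3◇^3ψ.
Minimal-valuation argument: fix x; take any y with xR^1y and any z with xR^3z. Set V(ψ) to the set of worlds R-reachable from y in exactly 0 steps. Then □^0ψ holds at y, so the antecedent holds at x; validity forces ◇^3ψ at z, giving a w with zR^3w and yR^0w.
First-order correspondent: ∀x ∀y ∀z ((xRy ∧ xR³z) → ∃w (y = w ∧ zR³w)).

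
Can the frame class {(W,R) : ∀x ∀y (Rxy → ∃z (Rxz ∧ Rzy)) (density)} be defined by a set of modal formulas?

This is a Sahlqvist condition; the C4 axiom □□q → □q defines it.
Suppose □□q→□q is valid. Take Rxy and set V(q)={w : xR²w}. Then □□q at x, so □q at x, so q at y, i.e. ∃z(Rxz∧Rzy).

Yes — defined by □□q → □q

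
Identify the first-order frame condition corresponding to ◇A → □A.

Partial functionality

This schema is the CD axiom.
Its frame correspondent is partial functionality — ∀x ∀y ∀z (Rxy ∧ Rxz → y = z).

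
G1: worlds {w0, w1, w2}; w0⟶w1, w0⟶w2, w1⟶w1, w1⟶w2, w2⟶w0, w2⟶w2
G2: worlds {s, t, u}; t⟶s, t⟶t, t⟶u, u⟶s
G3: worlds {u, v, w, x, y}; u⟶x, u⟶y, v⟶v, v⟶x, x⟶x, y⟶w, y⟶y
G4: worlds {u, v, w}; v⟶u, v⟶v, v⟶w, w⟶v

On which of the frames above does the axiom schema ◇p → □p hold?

none

Frame correspondent (Sahlqvist): ∀x ∀y ∀z (Rxy ∧ Rxz → y = z) — i.e. partial functionality.
G1: fails — w0 sees both w1 and w2.
G2: fails — t sees both s and t.
G3: fails — u sees both x and y.
G4: fails — v sees both u and v.
Valid on no frame.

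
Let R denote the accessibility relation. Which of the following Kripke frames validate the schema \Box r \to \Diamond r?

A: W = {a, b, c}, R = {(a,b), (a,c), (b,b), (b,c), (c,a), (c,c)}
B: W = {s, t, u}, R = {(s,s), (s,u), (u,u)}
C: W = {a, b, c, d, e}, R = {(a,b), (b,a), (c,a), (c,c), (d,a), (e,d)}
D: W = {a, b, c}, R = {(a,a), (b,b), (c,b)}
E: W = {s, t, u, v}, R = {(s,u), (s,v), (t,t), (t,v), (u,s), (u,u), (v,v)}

A, C, D, E

The schema corresponds to seriality: \forall x \exists y Rxy.
A: holds.
B: fails — world t has no successor.
C: holds.
D: holds.
E: holds.
Valid on: A, C, D, E.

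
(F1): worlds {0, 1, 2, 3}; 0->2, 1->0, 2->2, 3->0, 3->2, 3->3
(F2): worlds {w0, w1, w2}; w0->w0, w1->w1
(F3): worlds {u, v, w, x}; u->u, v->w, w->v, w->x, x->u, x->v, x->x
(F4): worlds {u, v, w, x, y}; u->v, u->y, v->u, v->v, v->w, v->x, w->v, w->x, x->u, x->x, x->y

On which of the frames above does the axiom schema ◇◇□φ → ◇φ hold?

This is the axiom for a generalized confluence (Geach) condition; its first-order frame correspondent is ∀x ∀y (xR²y → ∃w (yRw ∧ xRw)).
(F1): fails — 1R²2 but no w with 2Rw and 1Rw.
(F2): holds.
(F3): fails — vR²x but no t with xRt and vRt.
(F4): fails — vR²y but no t with yRt and vRt.
Valid on: (F2).

(F2)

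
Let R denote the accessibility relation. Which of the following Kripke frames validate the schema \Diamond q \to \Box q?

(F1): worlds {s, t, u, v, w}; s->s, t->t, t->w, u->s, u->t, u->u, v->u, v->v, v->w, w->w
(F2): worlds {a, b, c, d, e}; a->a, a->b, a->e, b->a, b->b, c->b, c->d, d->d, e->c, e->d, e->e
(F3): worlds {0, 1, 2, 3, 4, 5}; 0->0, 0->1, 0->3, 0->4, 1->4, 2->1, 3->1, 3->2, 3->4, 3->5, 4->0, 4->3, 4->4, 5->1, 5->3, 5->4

The schema corresponds to partial functionality: \forall x \forall y \forall z (Rxy \wedge Rxz \to y = z).
(F1): fails — t sees both t and w.
(F2): fails — a sees both a and b.
(F3): fails — 0 sees both 0 and 1.

none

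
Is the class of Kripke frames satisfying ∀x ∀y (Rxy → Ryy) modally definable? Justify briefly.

This is a Sahlqvist condition; the T□ axiom □(□r → r) defines it.
Suppose □(□r→r) is valid. Take Rxy and set V(r)={w : Ryw}. Then at y, □r holds; since □(□r→r) at x, □r→r at y, so r at y, i.e. Ryy.

Definable; □(□r → r) defines it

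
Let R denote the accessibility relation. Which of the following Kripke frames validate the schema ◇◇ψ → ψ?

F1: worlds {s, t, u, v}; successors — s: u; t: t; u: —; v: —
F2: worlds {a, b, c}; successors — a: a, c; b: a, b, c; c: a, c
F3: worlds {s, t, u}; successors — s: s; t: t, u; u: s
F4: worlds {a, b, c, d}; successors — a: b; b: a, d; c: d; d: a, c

F1

Frame correspondent (Sahlqvist): ∀x ∀y (xR²y → ∃w (y = w ∧ x = w)) — i.e. a generalized confluence (Geach) condition.
F1: condition met.
F2: fails — aR²c but c ≠ a.
F3: fails — tR²s but s ≠ t.
F4: fails — aR²d but d ≠ a.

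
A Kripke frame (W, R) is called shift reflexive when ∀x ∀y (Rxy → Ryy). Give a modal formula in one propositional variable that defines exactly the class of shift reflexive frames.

□(□q → q)

A defining formula is □(□q → q) (the T□ axiom).
Suppose □(□q→q) is valid. Take Rxy and set V(q)={w : Ryw}. Then at y, □q holds; since □(□q→q) at x, □q→q at y, so q at y, i.e. Ryy.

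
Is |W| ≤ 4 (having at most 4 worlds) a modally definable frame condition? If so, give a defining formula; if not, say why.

Any modally definable frame class is closed under disjoint unions.
Any modal formula valid on each of 5 disjoint one-world frames is valid on their disjoint union (validity is preserved under disjoint unions). Each one-world frame has |W|=1≤4, but the union has |W|=5.
So no modal formula (or set of formulas) defines exactly the |W|≤4 frames.

Not modally definable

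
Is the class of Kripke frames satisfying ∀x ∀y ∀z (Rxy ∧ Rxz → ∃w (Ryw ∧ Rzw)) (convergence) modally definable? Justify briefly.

Definable; ◇□q → □◇q defines it

Yes: it is convergence, defined by the .2 schema ◇□q → □◇q.
Suppose ◇□q→□◇q is valid. Take Rxy, Rxz and set V(q)={w : Ryw}. Then □q at y so ◇□q at x, so □◇q at x, so ◇q at z, giving w with Rzw and Ryw.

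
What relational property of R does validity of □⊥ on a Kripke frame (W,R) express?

□⊥ is valid iff no world has any successor (otherwise □⊥ fails at any world with one).

emptiness of R: ∀x ∀y ¬Rxy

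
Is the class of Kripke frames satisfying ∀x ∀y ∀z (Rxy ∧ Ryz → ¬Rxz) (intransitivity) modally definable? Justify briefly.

No — not modally definable

If a class were modally definable it would be closed under surjective bounded morphisms (Goldblatt–Thomason).
The 3-cycle (worlds w0,w1,w2 with w0→w1→w2→w0) is intransitive. Mapping every world to a single reflexive point • is a surjective bounded morphism; the reflexive point is not intransitive (R••∧R•• but R••).
So no modal formula (or set of formulas) defines exactly the intransitive frames.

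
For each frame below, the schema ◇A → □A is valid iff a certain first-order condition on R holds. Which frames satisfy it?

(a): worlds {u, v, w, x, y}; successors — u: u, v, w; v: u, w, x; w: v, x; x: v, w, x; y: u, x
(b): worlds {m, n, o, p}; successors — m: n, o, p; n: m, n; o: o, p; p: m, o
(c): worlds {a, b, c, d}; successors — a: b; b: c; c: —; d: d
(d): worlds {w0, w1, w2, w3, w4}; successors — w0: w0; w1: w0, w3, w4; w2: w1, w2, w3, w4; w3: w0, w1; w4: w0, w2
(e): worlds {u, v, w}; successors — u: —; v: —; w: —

The schema corresponds to partial functionality: ∀x ∀y ∀z (Rxy ∧ Rxz → y = z).
(a): fails — u sees both u and v.
(b): fails — m sees both n and o.
(c): condition met.
(d): fails — w1 sees both w0 and w3.
(e): condition met.
Valid on: (c), (e).

(c), (e)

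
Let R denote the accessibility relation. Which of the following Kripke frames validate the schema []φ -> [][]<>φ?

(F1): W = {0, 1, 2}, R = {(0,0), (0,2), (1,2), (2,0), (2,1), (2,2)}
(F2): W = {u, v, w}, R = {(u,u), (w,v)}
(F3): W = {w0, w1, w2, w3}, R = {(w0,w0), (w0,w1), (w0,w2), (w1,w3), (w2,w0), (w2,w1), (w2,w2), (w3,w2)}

This is the axiom for a generalized confluence (Geach) condition; its first-order frame correspondent is forall x forall z (x R^2 z -> exists w (xRw & zRw)).
(F1): holds.
(F2): holds.
(F3): fails — w0R²w1 but no w with w0Rw and w1Rw.

(F1), (F2)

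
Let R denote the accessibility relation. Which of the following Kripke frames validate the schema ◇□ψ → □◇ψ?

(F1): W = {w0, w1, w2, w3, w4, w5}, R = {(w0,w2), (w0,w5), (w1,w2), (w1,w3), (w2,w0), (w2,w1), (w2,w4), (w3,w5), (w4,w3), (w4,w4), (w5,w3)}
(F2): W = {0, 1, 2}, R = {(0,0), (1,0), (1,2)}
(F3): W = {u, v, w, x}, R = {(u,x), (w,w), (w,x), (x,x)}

(F3)

This is the axiom for convergence; its first-order frame correspondent is ∀x ∀y ∀z (Rxy ∧ Rxz → ∃w (Ryw ∧ Rzw)).
(F1): fails — Rw0w5 and Rw0w2 but w5 and w2 have no common successor.
(F2): fails — R10 and R12 but 0 and 2 have no common successor.
(F3): ✓.
Valid on: (F3).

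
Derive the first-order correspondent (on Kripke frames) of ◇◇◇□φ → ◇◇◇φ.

This is a Sahlqvist (Geach-type) schema ◇^3□^1φ → □^0◇^3φ.
First-order correspondent: ∀x ∀y (xR³y → ∃w (yRw ∧ xR³w)).

∀x ∀y (xR³y → ∃w (yRw ∧ xR³w))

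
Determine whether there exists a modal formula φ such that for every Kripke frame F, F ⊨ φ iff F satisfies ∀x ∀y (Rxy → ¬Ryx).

Not modally definable

Any modally definable frame class is closed under surjective bounded morphisms.
The 3-cycle (worlds s,t,u with s→t→u→s) is asymmetric. Mapping every world to a single reflexive point • is a surjective bounded morphism, and the reflexive point is not asymmetric (R•• but asymmetry requires ¬R••).
So no modal formula (or set of formulas) defines exactly the asymmetric frames.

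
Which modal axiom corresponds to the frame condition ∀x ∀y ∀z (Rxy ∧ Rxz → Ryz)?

◇p → □◇p

A defining formula is ◇p → □◇p (the 5 axiom).
Suppose ◇p→□◇p is valid. Take Rxy, Rxz and set V(p)={y}. Then ◇p at x, so □◇p at x, so ◇p at z, so some w with Rzw has p; w=y, i.e. Rzy. By symmetry of the argument, Ryz.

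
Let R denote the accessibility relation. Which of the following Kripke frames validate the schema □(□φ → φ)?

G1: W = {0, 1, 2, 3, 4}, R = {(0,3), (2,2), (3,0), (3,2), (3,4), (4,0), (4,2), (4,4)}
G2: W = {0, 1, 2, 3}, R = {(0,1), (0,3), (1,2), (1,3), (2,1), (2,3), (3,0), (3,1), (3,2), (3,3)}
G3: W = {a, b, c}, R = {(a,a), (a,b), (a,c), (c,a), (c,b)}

This is the axiom for shift-reflexivity; its first-order frame correspondent is ∀x ∀y (Rxy → Ryy).
G1: fails — R40 but not R00.
G2: fails — R32 but not R22.
G3: fails — Rab but not Rbb.

none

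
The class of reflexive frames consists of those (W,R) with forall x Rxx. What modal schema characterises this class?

□ψ → ψ

This is reflexivity; the standard corresponding axiom is T: □ψ → ψ.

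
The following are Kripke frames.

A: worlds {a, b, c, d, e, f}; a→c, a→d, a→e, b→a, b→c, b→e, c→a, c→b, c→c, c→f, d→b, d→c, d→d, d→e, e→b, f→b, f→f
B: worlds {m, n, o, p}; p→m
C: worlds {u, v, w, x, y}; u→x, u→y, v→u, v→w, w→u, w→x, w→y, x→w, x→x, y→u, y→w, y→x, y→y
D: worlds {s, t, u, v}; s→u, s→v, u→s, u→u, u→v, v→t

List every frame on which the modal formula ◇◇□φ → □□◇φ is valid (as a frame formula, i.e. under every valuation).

Frame correspondent (Sahlqvist): ∀x ∀y ∀z ((xR²y ∧ xR²z) → ∃w (yRw ∧ zRw)) — i.e. a generalized confluence (Geach) condition.
A: fails — aR²a, aR²e but no w with aRw and eRw.
B: ✓.
C: ✓.
D: fails — sR²s, sR²t but no w with sRw and tRw.

B, C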